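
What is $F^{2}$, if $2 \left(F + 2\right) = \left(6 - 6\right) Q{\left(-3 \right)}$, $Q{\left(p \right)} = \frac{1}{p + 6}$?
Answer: $4$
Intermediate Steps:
$Q{\left(p \right)} = \frac{1}{6 + p}$
$F = -2$ ($F = -2 + \frac{\left(6 - 6\right) \frac{1}{6 - 3}}{2} = -2 + \frac{0 \cdot \frac{1}{3}}{2} = -2 + \frac{1}{2} \cdot 0 = -2 + 0 = -2$)
$F^{2} = \left(-2\right)^{2} = 4$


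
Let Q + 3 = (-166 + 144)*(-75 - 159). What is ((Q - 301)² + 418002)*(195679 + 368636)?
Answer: 13477161568470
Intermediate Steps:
Q = 5145 (Q = -3 + (-166 + 144)*(-75 - 159) = -3 - 22*(-234) = -3 + 5148 = 5145)
((Q - 301)² + 418002)*(195679 + 368636) = ((5145 - 301)² + 418002)*(195679 + 368636) = (4844² + 418002)*564315 = (23464336 + 418002)*564315 = 23882338*564315 = 13477161568470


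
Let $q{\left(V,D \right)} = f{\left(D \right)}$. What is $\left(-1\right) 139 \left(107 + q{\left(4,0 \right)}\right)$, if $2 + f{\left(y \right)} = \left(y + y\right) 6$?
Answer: $-14595$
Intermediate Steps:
$f{\left(y \right)} = -2 + 12 y$ ($f{\left(y \right)} = -2 + \left(y + y\right) 6 = -2 + 2 y 6 = -2 + 12 y$)
$q{\left(V,D \right)} = -2 + 12 D$
$\left(-1\right) 139 \left(107 + q{\left(4,0 \right)}\right) = \left(-1\right) 139 \left(107 + \left(-2 + 12 \cdot 0\right)\right) = - 139 \left(107 + \left(-2 + 0\right)\right) = - 139 \left(107 - 2\right) = \left(-139\right) 105 = -14595$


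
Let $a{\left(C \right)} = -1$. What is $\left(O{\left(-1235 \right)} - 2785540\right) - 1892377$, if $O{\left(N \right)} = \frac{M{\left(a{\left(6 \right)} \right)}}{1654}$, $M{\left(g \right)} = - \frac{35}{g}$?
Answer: $- \frac{7737274683}{1654} \approx -4.6779 \cdot 10^{6}$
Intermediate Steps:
$O{\left(N \right)} = \frac{35}{1654}$ ($O{\left(N \right)} = \frac{\left(-35\right) \frac{1}{-1}}{1654} = \left(-35\right) \left(-1\right) \frac{1}{1654} = 35 \cdot \frac{1}{1654} = \frac{35}{1654}$)
$\left(O{\left(-1235 \right)} - 2785540\right) - 1892377 = \left(\frac{35}{1654} - 2785540\right) - 1892377 = - \frac{4607283125}{1654} - 1892377 = - \frac{7737274683}{1654}$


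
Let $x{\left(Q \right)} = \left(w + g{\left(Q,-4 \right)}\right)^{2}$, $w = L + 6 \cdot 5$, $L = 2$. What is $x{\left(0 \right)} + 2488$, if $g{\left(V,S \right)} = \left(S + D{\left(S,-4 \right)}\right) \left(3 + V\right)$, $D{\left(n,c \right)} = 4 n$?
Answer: $3272$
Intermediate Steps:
$w = 32$ ($w = 2 + 6 \cdot 5 = 2 + 30 = 32$)
$g{\left(V,S \right)} = 5 S \left(3 + V\right)$ ($g{\left(V,S \right)} = \left(S + 4 S\right) \left(3 + V\right) = 5 S \left(3 + V\right)$)
$x{\left(Q \right)} = \left(-28 - 20 Q\right)^{2}$ ($x{\left(Q \right)} = \left(32 + 5 \left(-4\right) \left(3 + Q\right)\right)^{2} = \left(32 - \left(60 + 20 Q\right)\right)^{2} = \left(-28 - 20 Q\right)^{2}$)
$x{\left(0 \right)} + 2488 = 16 \left(7 + 5 \cdot 0\right)^{2} + 2488 = 16 \left(7 + 0\right)^{2} + 2488 = 16 \cdot 7^{2} + 2488 = 16 \cdot 49 + 2488 = 784 + 2488 = 3272$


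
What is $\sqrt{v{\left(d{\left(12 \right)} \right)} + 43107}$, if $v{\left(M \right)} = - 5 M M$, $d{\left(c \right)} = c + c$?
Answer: $\sqrt{40227} \approx 200.57$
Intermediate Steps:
$d{\left(c \right)} = 2 c$
$v{\left(M \right)} = - 5 M^{2}$
$\sqrt{v{\left(d{\left(12 \right)} \right)} + 43107} = \sqrt{- 5 \left(2 \cdot 12\right)^{2} + 43107} = \sqrt{- 5 \cdot 24^{2} + 43107} = \sqrt{\left(-5\right) 576 + 43107} = \sqrt{-2880 + 43107} = \sqrt{40227}$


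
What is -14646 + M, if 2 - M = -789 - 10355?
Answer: -3500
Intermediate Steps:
M = 11146 (M = 2 - (-789 - 10355) = 2 - 1*(-11144) = 2 + 11144 = 11146)
-14646 + M = -14646 + 11146 = -3500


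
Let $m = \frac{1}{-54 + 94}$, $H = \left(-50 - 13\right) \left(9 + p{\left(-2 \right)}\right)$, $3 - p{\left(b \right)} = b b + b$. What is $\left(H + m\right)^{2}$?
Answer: $\frac{634989601}{1600} \approx 3.9687 \cdot 10^{5}$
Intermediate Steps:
$p{\left(b \right)} = 3 - b - b^{2}$ ($p{\left(b \right)} = 3 - \left(b b + b\right) = 3 - \left(b^{2} + b\right) = 3 - \left(b + b^{2}\right) = 3 - b - b^{2}$)
$H = -630$ ($H = \left(-50 - 13\right) \left(9 - -1\right) = - 63 \left(9 + \left(3 + 2 - 4\right)\right) = - 63 \left(9 + 1\right) = \left(-63\right) 10 = -630$)
$m = \frac{1}{40} \approx 0.025$
$\left(H + m\right)^{2} = \left(-630 + \frac{1}{40}\right)^{2} = \left(- \frac{25199}{40}\right)^{2} = \frac{634989601}{1600}$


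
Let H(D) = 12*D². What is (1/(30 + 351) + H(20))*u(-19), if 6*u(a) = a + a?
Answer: -34747219/1143 ≈ -30400.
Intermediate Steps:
u(a) = a/3 (u(a) = (a + a)/6 = (2*a)/6 = a/3)
(1/(30 + 351) + H(20))*u(-19) = (1/(30 + 351) + 12*20²)*((⅓)*(-19)) = (1/381 + 12*400)*(-19/3) = (1/381 + 4800)*(-19/3) = (1828801/381)*(-19/3) = -34747219/1143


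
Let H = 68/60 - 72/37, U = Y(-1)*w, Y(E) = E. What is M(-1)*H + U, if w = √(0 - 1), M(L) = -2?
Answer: 902/555 - I ≈ 1.6252 - 1.0*I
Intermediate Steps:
w = I (w = √(-1) = I ≈ 1.0*I)
U = -I ≈ -1.0*I
H = -451/555 (H = 68*(1/60) - 72*1/37 = 17/15 - 72/37 = -451/555 ≈ -0.81261)
M(-1)*H + U = -2*(-451/555) - I = 902/555 - I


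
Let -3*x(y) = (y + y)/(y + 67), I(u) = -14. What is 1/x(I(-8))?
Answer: 159/28 ≈ 5.6786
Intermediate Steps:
x(y) = -2*y/(3*(67 + y)) (x(y) = -(y + y)/(3*(y + 67)) = -2*y/(3*(67 + y)))
1/x(I(-8)) = 1/(-2*(-14)/(201 + 3*(-14))) = 1/(-2*(-14)/(201 - 42)) = 1/(-2*(-14)/159) = 1/(-2*(-14)*1/159) = 1/(28/159) = 159/28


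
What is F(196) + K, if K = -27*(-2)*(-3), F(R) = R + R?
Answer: 230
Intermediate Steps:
F(R) = 2*R
K = -162 (K = 54*(-3) = -162)
F(196) + K = 2*196 - 162 = 392 - 162 = 230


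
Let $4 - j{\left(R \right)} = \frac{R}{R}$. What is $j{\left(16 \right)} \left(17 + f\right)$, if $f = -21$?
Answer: $-12$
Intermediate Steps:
$j{\left(R \right)} = 3$ ($j{\left(R \right)} = 4 - \frac{R}{R} = 4 - 1 = 3$)
$j{\left(16 \right)} \left(17 + f\right) = 3 \left(17 - 21\right) = 3 \left(-4\right) = -12$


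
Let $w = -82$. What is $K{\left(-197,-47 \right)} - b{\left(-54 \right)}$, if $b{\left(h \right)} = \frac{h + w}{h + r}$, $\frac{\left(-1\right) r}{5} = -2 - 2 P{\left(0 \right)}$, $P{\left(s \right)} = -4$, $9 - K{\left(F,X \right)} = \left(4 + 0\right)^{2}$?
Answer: $- \frac{181}{21} \approx -8.619$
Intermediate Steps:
$K{\left(F,X \right)} = -7$ ($K{\left(F,X \right)} = 9 - \left(4 + 0\right)^{2} = 9 - 4^{2} = 9 - 16 = -7$)
$r = -30$ ($r = - 5 \left(-2 - -8\right) = - 5 \left(-2 + 8\right) = \left(-5\right) 6 = -30$)
$b{\left(h \right)} = \frac{-82 + h}{-30 + h}$ ($b{\left(h \right)} = \frac{h - 82}{h - 30} = \frac{-82 + h}{-30 + h}$)
$K{\left(-197,-47 \right)} - b{\left(-54 \right)} = -7 - \frac{-82 - 54}{-30 - 54} = -7 - \frac{1}{-84} \left(-136\right) = -7 - \left(- \frac{1}{84}\right) \left(-136\right) = -7 - \frac{34}{21} = - \frac{181}{21}$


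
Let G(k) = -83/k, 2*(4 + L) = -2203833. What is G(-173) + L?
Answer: -381264327/346 ≈ -1.1019e+6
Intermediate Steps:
L = -2203841/2 (L = -4 + (½)*(-2203833) = -4 - 2203833/2 = -2203841/2 ≈ -1.1019e+6)
G(-173) + L = -83/(-173) - 2203841/2 = -83*(-1/173) - 2203841/2 = 83/173 - 2203841/2 = -381264327/346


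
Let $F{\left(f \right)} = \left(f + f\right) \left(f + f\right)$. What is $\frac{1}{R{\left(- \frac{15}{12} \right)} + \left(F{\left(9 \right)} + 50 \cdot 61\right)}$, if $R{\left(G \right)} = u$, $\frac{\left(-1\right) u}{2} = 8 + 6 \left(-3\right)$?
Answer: $\frac{1}{3394} \approx 0.00029464$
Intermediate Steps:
$u = 20$ ($u = - 2 \left(8 + 6 \left(-3\right)\right) = - 2 \left(8 - 18\right) = \left(-2\right) \left(-10\right) = 20$)
$F{\left(f \right)} = 4 f^{2}$ ($F{\left(f \right)} = 2 f 2 f = 4 f^{2}$)
$R{\left(G \right)} = 20$
$\frac{1}{R{\left(- \frac{15}{12} \right)} + \left(F{\left(9 \right)} + 50 \cdot 61\right)} = \frac{1}{20 + \left(4 \cdot 9^{2} + 50 \cdot 61\right)} = \frac{1}{20 + \left(4 \cdot 81 + 3050\right)} = \frac{1}{20 + \left(324 + 3050\right)} = \frac{1}{20 + 3374} = \frac{1}{3394}$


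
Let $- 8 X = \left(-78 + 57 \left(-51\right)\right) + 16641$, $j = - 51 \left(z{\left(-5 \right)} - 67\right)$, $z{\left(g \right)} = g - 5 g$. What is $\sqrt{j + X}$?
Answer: $\sqrt{690} \approx 26.268$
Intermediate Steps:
$z{\left(g \right)} = - 4 g$
$j = 2397$ ($j = - 51 \left(\left(-4\right) \left(-5\right) - 67\right) = - 51 \left(20 - 67\right) = \left(-51\right) \left(-47\right) = 2397$)
$X = -1707$ ($X = - \frac{\left(-78 + 57 \left(-51\right)\right) + 16641}{8} = - \frac{\left(-78 - 2907\right) + 16641}{8} = - \frac{-2985 + 16641}{8} = \left(- \frac{1}{8}\right) 13656 = -1707$)
$\sqrt{j + X} = \sqrt{2397 - 1707} = \sqrt{690}$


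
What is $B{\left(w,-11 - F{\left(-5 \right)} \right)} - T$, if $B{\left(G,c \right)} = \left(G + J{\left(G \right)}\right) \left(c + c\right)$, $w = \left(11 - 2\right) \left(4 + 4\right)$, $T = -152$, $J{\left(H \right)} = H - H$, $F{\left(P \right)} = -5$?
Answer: $-712$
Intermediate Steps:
$J{\left(H \right)} = 0$
$w = 72$ ($w = 9 \cdot 8 = 72$)
$B{\left(G,c \right)} = 2 G c$ ($B{\left(G,c \right)} = \left(G + 0\right) \left(c + c\right) = G 2 c = 2 G c$)
$B{\left(w,-11 - F{\left(-5 \right)} \right)} - T = 2 \cdot 72 \left(-11 - -5\right) - -152 = 2 \cdot 72 \left(-11 + 5\right) + 152 = 2 \cdot 72 \left(-6\right) + 152 = -864 + 152 = -712$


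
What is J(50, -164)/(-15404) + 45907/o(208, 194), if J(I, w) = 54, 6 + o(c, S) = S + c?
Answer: 176782511/1524996 ≈ 115.92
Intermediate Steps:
o(c, S) = -6 + S + c (o(c, S) = -6 + (S + c) = -6 + S + c)
J(50, -164)/(-15404) + 45907/o(208, 194) = 54/(-15404) + 45907/(-6 + 194 + 208) = 54*(-1/15404) + 45907/396 = -27/7702 + 45907*(1/396) = -27/7702 + 45907/396 = 176782511/1524996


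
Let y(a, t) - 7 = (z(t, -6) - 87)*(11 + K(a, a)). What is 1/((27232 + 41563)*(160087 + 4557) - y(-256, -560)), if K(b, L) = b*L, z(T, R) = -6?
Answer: 1/11332779844 ≈ 8.8240e-11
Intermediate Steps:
K(b, L) = L*b
y(a, t) = -1016 - 93*a**2 (y(a, t) = 7 + (-6 - 87)*(11 + a*a) = 7 - 93*(11 + a**2) = 7 + (-1023 - 93*a**2) = -1016 - 93*a**2)
1/((27232 + 41563)*(160087 + 4557) - y(-256, -560)) = 1/((27232 + 41563)*(160087 + 4557) - (-1016 - 93*(-256)**2)) = 1/(68795*164644 - (-1016 - 93*65536)) = 1/(11326683980 - (-1016 - 6094848)) = 1/(11326683980 - 1*(-6095864)) = 1/(11326683980 + 6095864) = 1/11332779844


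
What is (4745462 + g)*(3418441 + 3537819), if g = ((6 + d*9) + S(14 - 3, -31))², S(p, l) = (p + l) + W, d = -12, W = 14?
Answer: 33091805308760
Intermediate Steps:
S(p, l) = 14 + l + p (S(p, l) = (p + l) + 14 = (l + p) + 14 = 14 + l + p)
g = 11664 (g = ((6 - 12*9) + (14 - 31 + (14 - 3)))² = ((6 - 108) + (14 - 31 + 11))² = (-102 - 6)² = (-108)² = 11664)
(4745462 + g)*(3418441 + 3537819) = (4745462 + 11664)*(3418441 + 3537819) = 4757126*6956260 = 33091805308760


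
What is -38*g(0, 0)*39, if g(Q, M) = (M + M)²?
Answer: 0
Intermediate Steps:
g(Q, M) = 4*M² (g(Q, M) = (2*M)² = 4*M²)
-38*g(0, 0)*39 = -152*0²*39 = -152*0*39 = -38*0*39 = 0*39 = 0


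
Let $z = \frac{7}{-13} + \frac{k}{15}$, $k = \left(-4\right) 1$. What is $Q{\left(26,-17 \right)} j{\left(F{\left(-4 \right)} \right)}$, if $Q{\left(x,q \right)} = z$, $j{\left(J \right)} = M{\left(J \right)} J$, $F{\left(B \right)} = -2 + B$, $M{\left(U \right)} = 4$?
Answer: $\frac{1256}{65} \approx 19.323$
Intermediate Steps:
$k = -4$
$j{\left(J \right)} = 4 J$
$z = - \frac{157}{195}$ ($z = \frac{7}{-13} - \frac{4}{15} = 7 \left(- \frac{1}{13}\right) - \frac{4}{15} = - \frac{7}{13} - \frac{4}{15} = - \frac{157}{195} \approx -0.80513$)
$Q{\left(x,q \right)} = - \frac{157}{195}$
$Q{\left(26,-17 \right)} j{\left(F{\left(-4 \right)} \right)} = - \frac{157 \cdot 4 \left(-2 - 4\right)}{195} = - \frac{157 \cdot 4 \left(-6\right)}{195} = \left(- \frac{157}{195}\right) \left(-24\right) = \frac{1256}{65}$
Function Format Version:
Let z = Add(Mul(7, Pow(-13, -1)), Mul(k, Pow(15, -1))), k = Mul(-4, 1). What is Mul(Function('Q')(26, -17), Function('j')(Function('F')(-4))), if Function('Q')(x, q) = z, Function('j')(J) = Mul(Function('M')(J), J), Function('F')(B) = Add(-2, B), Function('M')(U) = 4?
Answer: Rational(1256, 65) ≈ 19.323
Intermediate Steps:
k = -4
Function('j')(J) = Mul(4, J)
z = Rational(-157, 195) (z = Add(Mul(7, Pow(-13, -1)), Mul(-4, Pow(15, -1))) = Add(Mul(7, Rational(-1, 13)), Mul(-4, Rational(1, 15))) = Add(Rational(-7, 13), Rational(-4, 15)) = Rational(-157, 195) ≈ -0.80513)
Function('Q')(x, q) = Rational(-157, 195)
Mul(Function('Q')(26, -17), Function('j')(Function('F')(-4))) = Mul(Rational(-157, 195), Mul(4, Add(-2, -4))) = Mul(Rational(-157, 195), Mul(4, -6)) = Mul(Rational(-157, 195), -24) = Rational(1256, 65)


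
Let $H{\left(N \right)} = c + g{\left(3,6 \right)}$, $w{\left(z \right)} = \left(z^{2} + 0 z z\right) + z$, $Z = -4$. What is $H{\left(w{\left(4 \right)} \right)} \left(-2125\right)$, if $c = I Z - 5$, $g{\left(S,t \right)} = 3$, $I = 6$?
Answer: $55250$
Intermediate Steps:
$c = -29$ ($c = 6 \left(-4\right) - 5 = -24 - 5 = -29$)
$w{\left(z \right)} = z + z^{2}$ ($w{\left(z \right)} = \left(z^{2} + 0 z\right) + z = \left(z^{2} + 0\right) + z = z^{2} + z = z + z^{2}$)
$H{\left(N \right)} = -26$ ($H{\left(N \right)} = -29 + 3 = -26$)
$H{\left(w{\left(4 \right)} \right)} \left(-2125\right) = \left(-26\right) \left(-2125\right) = 55250$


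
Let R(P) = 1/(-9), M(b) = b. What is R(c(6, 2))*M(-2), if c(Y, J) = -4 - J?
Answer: 2/9 ≈ 0.22222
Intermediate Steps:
R(P) = -⅑
R(c(6, 2))*M(-2) = -⅑*(-2) = 2/9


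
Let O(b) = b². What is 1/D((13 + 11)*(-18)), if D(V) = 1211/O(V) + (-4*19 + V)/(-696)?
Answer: 5412096/3985327 ≈ 1.3580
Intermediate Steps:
D(V) = 19/174 + 1211/V² - V/696 (D(V) = 1211/(V²) + (-4*19 + V)/(-696) = 1211/V² + (-76 + V)*(-1/696) = 1211/V² + (19/174 - V/696) = 19/174 + 1211/V² - V/696)
1/D((13 + 11)*(-18)) = 1/(19/174 + 1211/((13 + 11)*(-18))² - (13 + 11)*(-18)/696) = 1/(19/174 + 1211/(24*(-18))² - (-18)/29) = 1/(19/174 + 1211/(-432)² - 1/696*(-432)) = 1/(19/174 + 1211*(1/186624) + 18/29) = 1/(19/174 + 1211/186624 + 18/29) = 1/(3985327/5412096) = 5412096/3985327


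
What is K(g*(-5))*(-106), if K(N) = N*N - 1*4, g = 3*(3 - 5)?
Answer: -94976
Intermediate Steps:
g = -6 (g = 3*(-2) = -6)
K(N) = -4 + N**2 (K(N) = N**2 - 4 = -4 + N**2)
K(g*(-5))*(-106) = (-4 + (-6*(-5))**2)*(-106) = (-4 + 30**2)*(-106) = (-4 + 900)*(-106) = 896*(-106) = -94976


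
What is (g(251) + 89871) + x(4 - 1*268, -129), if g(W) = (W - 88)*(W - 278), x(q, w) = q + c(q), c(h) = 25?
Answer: 85231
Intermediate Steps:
x(q, w) = 25 + q (x(q, w) = q + 25 = 25 + q)
g(W) = (-278 + W)*(-88 + W) (g(W) = (-88 + W)*(-278 + W) = (-278 + W)*(-88 + W))
(g(251) + 89871) + x(4 - 1*268, -129) = ((24464 + 251**2 - 366*251) + 89871) + (25 + (4 - 1*268)) = ((24464 + 63001 - 91866) + 89871) + (25 + (4 - 268)) = (-4401 + 89871) + (25 - 264) = 85470 - 239 = 85231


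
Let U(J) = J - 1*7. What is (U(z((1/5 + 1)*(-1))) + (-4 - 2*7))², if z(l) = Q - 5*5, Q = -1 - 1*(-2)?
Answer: 2401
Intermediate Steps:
Q = 1 (Q = -1 + 2 = 1)
z(l) = -24 (z(l) = 1 - 5*5 = 1 - 25 = -24)
U(J) = -7 + J (U(J) = J - 7 = -7 + J)
(U(z((1/5 + 1)*(-1))) + (-4 - 2*7))² = ((-7 - 24) + (-4 - 2*7))² = (-31 + (-4 - 14))² = (-31 - 18)² = (-49)² = 2401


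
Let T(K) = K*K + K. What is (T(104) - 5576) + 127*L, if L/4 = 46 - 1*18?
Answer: 19568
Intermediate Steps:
L = 112 (L = 4*(46 - 1*18) = 4*(46 - 18) = 4*28 = 112)
T(K) = K + K² (T(K) = K² + K = K + K²)
(T(104) - 5576) + 127*L = (104*(1 + 104) - 5576) + 127*112 = (104*105 - 5576) + 14224 = (10920 - 5576) + 14224 = 5344 + 14224 = 19568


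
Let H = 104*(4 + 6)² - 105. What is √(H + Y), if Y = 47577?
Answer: 4*√3617 ≈ 240.57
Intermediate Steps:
H = 10295 (H = 104*10² - 105 = 104*100 - 105 = 10400 - 105 = 10295)
√(H + Y) = √(10295 + 47577) = √57872 = 4*√3617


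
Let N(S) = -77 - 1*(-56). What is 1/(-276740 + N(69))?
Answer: -1/276761 ≈ -3.6132e-6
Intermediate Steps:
N(S) = -21 (N(S) = -77 + 56 = -21)
1/(-276740 + N(69)) = 1/(-276740 - 21) = 1/(-276761) = -1/276761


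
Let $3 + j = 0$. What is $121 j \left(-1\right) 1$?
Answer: $363$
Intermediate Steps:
$j = -3$ ($j = -3 + 0 = -3$)
$121 j \left(-1\right) 1 = 121 \left(-3\right) \left(-1\right) 1 = 121 \cdot 3 \cdot 1 = 121 \cdot 3 = 363$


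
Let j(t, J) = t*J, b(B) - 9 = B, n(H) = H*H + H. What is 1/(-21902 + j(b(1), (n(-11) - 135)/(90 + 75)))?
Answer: -33/722816 ≈ -4.5655e-5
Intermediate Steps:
n(H) = H + H**2 (n(H) = H**2 + H = H + H**2)
b(B) = 9 + B
j(t, J) = J*t
1/(-21902 + j(b(1), (n(-11) - 135)/(90 + 75))) = 1/(-21902 + ((-11*(1 - 11) - 135)/(90 + 75))*(9 + 1)) = 1/(-21902 + ((-11*(-10) - 135)/165)*10) = 1/(-21902 + ((110 - 135)*(1/165))*10) = 1/(-21902 - 25*1/165*10) = 1/(-21902 - 5/33*10) = 1/(-21902 - 50/33) = 1/(-722816/33) = -33/722816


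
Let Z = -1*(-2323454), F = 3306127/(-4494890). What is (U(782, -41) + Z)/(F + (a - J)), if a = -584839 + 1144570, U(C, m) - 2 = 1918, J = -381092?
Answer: 10452300338860/4228892588343 ≈ 2.4716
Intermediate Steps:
U(C, m) = 1920 (U(C, m) = 2 + 1918 = 1920)
a = 559731
F = -3306127/4494890 (F = 3306127*(-1/4494890) = -3306127/4494890 ≈ -0.73553)
Z = 2323454
(U(782, -41) + Z)/(F + (a - J)) = (1920 + 2323454)/(-3306127/4494890 + (559731 - 1*(-381092))) = 2325374/(-3306127/4494890 + (559731 + 381092)) = 2325374/(-3306127/4494890 + 940823) = 2325374/(4228892588343/4494890) = 2325374*(4494890/4228892588343) = 10452300338860/4228892588343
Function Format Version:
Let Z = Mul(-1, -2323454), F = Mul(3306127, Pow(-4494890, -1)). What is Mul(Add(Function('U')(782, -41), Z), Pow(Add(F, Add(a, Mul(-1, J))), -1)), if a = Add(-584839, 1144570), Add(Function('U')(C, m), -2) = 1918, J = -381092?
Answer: Rational(10452300338860, 4228892588343) ≈ 2.4716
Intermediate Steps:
Function('U')(C, m) = 1920 (Function('U')(C, m) = Add(2, 1918) = 1920)
a = 559731
F = Rational(-3306127, 4494890) (F = Mul(3306127, Rational(-1, 4494890)) = Rational(-3306127, 4494890) ≈ -0.73553)
Z = 2323454
Mul(Add(Function('U')(782, -41), Z), Pow(Add(F, Add(a, Mul(-1, J))), -1)) = Mul(Add(1920, 2323454), Pow(Add(Rational(-3306127, 4494890), Add(559731, Mul(-1, -381092))), -1)) = Mul(2325374, Pow(Add(Rational(-3306127, 4494890), Add(559731, 381092)), -1)) = Mul(2325374, Pow(Add(Rational(-3306127, 4494890), 940823), -1)) = Mul(2325374, Pow(Rational(4228892588343, 4494890), -1)) = Mul(2325374, Rational(4494890, 4228892588343)) = Rational(10452300338860, 4228892588343)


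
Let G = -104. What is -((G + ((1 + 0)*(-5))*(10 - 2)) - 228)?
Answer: 372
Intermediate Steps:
-((G + ((1 + 0)*(-5))*(10 - 2)) - 228) = -((-104 + ((1 + 0)*(-5))*(10 - 2)) - 228) = -((-104 + (1*(-5))*8) - 228) = -((-104 - 5*8) - 228) = -((-104 - 40) - 228) = -(-144 - 228) = -1*(-372) = 372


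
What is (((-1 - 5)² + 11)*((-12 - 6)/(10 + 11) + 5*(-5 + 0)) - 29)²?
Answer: 75864100/49 ≈ 1.5482e+6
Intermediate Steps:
(((-1 - 5)² + 11)*((-12 - 6)/(10 + 11) + 5*(-5 + 0)) - 29)² = (((-6)² + 11)*(-18/21 + 5*(-5)) - 29)² = ((36 + 11)*(-18*1/21 - 25) - 29)² = (47*(-6/7 - 25) - 29)² = (47*(-181/7) - 29)² = (-8507/7 - 29)² = (-8710/7)² = 75864100/49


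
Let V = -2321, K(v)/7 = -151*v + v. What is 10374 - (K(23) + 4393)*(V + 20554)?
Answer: 360239755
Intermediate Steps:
K(v) = -1050*v (K(v) = 7*(-151*v + v) = 7*(-150*v) = -1050*v)
10374 - (K(23) + 4393)*(V + 20554) = 10374 - (-1050*23 + 4393)*(-2321 + 20554) = 10374 - (-24150 + 4393)*18233 = 10374 - (-19757)*18233 = 10374 - 1*(-360229381) = 10374 + 360229381 = 360239755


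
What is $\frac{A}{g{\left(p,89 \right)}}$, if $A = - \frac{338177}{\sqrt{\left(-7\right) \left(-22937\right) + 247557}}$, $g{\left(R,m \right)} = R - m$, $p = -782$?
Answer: $\frac{338177 \sqrt{102029}}{177734518} \approx 0.60776$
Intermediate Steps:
$A = - \frac{338177 \sqrt{102029}}{204058}$ ($A = - \frac{338177}{\sqrt{160559 + 247557}} = - \frac{338177}{\sqrt{408116}} = - \frac{338177}{2 \sqrt{102029}} = - 338177 \frac{\sqrt{102029}}{204058} = - \frac{338177 \sqrt{102029}}{204058} \approx -529.36$)
$\frac{A}{g{\left(p,89 \right)}} = \frac{\left(- \frac{338177}{204058}\right) \sqrt{102029}}{-782 - 89} = \frac{\left(- \frac{338177}{204058}\right) \sqrt{102029}}{-871} = - \frac{338177 \sqrt{102029}}{204058} \left(- \frac{1}{871}\right) = \frac{338177 \sqrt{102029}}{177734518}$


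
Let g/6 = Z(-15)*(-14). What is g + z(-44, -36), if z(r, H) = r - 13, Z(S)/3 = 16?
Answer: -4089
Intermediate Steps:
Z(S) = 48 (Z(S) = 3*16 = 48)
z(r, H) = -13 + r
g = -4032 (g = 6*(48*(-14)) = 6*(-672) = -4032)
g + z(-44, -36) = -4032 + (-13 - 44) = -4032 - 57 = -4089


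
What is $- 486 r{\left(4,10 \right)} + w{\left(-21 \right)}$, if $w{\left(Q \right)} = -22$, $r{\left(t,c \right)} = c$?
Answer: $-4882$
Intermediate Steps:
$- 486 r{\left(4,10 \right)} + w{\left(-21 \right)} = \left(-486\right) 10 - 22 = -4860 - 22 = -4882$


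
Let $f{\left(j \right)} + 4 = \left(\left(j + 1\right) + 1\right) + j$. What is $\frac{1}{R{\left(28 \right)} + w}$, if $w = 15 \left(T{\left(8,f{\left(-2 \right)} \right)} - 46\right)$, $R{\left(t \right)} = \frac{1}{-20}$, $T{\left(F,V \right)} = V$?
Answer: $- \frac{20}{15601} \approx -0.001282$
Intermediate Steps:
$f{\left(j \right)} = -2 + 2 j$ ($f{\left(j \right)} = -4 + \left(\left(\left(j + 1\right) + 1\right) + j\right) = -4 + \left(\left(\left(1 + j\right) + 1\right) + j\right) = -4 + \left(\left(2 + j\right) + j\right) = -4 + \left(2 + 2 j\right) = -2 + 2 j$)
$R{\left(t \right)} = - \frac{1}{20}$
$w = -780$ ($w = 15 \left(\left(-2 + 2 \left(-2\right)\right) - 46\right) = 15 \left(\left(-2 - 4\right) - 46\right) = 15 \left(-6 - 46\right) = 15 \left(-52\right) = -780$)
$\frac{1}{R{\left(28 \right)} + w} = \frac{1}{- \frac{1}{20} - 780} = \frac{1}{- \frac{15601}{20}} = - \frac{20}{15601}$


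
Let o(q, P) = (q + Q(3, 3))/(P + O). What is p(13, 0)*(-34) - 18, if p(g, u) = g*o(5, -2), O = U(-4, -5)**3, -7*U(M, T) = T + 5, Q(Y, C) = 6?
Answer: 2413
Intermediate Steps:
U(M, T) = -5/7 - T/7 (U(M, T) = -(T + 5)/7 = -(5 + T)/7 = -5/7 - T/7)
O = 0 (O = (-5/7 - 1/7*(-5))**3 = (-5/7 + 5/7)**3 = 0**3 = 0)
o(q, P) = (6 + q)/P (o(q, P) = (q + 6)/(P + 0) = (6 + q)/P)
p(g, u) = -11*g/2 (p(g, u) = g*((6 + 5)/(-2)) = g*(-1/2*11) = g*(-11/2) = -11*g/2)
p(13, 0)*(-34) - 18 = -11/2*13*(-34) - 18 = -143/2*(-34) - 18 = 2431 - 18 = 2413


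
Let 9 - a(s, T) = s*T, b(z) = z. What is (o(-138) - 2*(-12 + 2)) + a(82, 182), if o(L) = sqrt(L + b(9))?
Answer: -14895 + I*sqrt(129) ≈ -14895.0 + 11.358*I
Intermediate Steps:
a(s, T) = 9 - T*s (a(s, T) = 9 - s*T = 9 - T*s)
o(L) = sqrt(9 + L) (o(L) = sqrt(L + 9) = sqrt(9 + L))
(o(-138) - 2*(-12 + 2)) + a(82, 182) = (sqrt(9 - 138) - 2*(-12 + 2)) + (9 - 1*182*82) = (sqrt(-129) - 2*(-10)) + (9 - 14924) = (I*sqrt(129) + 20) - 14915 = (20 + I*sqrt(129)) - 14915 = -14895 + I*sqrt(129)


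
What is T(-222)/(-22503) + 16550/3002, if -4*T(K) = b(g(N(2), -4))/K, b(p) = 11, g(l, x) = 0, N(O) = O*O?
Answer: 165356528089/29993978664 ≈ 5.5130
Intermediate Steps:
N(O) = O²
T(K) = -11/(4*K)
T(-222)/(-22503) + 16550/3002 = -11/4/(-222)/(-22503) + 16550/3002 = -11/4*(-1/222)*(-1/22503) + 16550*(1/3002) = (11/888)*(-1/22503) + 8275/1501 = -11/19982664 + 8275/1501 = 165356528089/29993978664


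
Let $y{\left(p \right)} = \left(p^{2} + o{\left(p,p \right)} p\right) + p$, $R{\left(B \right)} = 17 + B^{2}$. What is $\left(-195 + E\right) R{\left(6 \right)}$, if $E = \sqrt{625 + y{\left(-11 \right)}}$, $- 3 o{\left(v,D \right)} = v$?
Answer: $-10335 + \frac{106 \sqrt{1563}}{3} \approx -8938.1$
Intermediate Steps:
$o{\left(v,D \right)} = - \frac{v}{3}$
$y{\left(p \right)} = p + \frac{2 p^{2}}{3}$ ($y{\left(p \right)} = \left(p^{2} + - \frac{p}{3} p\right) + p = \left(p^{2} - \frac{p^{2}}{3}\right) + p = \frac{2 p^{2}}{3} + p = p + \frac{2 p^{2}}{3}$)
$E = \frac{2 \sqrt{1563}}{3}$ ($E = \sqrt{625 + \frac{1}{3} \left(-11\right) \left(3 + 2 \left(-11\right)\right)} = \sqrt{625 + \frac{1}{3} \left(-11\right) \left(3 - 22\right)} = \sqrt{625 + \frac{1}{3} \left(-11\right) \left(-19\right)} = \sqrt{625 + \frac{209}{3}} = \sqrt{\frac{2084}{3}} = \frac{2 \sqrt{1563}}{3} \approx 26.357$)
$\left(-195 + E\right) R{\left(6 \right)} = \left(-195 + \frac{2 \sqrt{1563}}{3}\right) \left(17 + 6^{2}\right) = \left(-195 + \frac{2 \sqrt{1563}}{3}\right) \left(17 + 36\right) = \left(-195 + \frac{2 \sqrt{1563}}{3}\right) 53 = -10335 + \frac{106 \sqrt{1563}}{3}$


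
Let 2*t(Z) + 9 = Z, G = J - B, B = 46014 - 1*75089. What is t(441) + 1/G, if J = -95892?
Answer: 14432471/66817 ≈ 216.00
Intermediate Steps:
B = -29075 (B = 46014 - 75089 = -29075)
G = -66817 (G = -95892 - 1*(-29075) = -95892 + 29075 = -66817)
t(Z) = -9/2 + Z/2
t(441) + 1/G = (-9/2 + (½)*441) + 1/(-66817) = (-9/2 + 441/2) - 1/66817 = 216 - 1/66817 = 14432471/66817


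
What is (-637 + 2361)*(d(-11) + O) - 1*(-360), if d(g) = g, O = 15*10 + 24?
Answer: 281372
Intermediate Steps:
O = 174 (O = 150 + 24 = 174)
(-637 + 2361)*(d(-11) + O) - 1*(-360) = (-637 + 2361)*(-11 + 174) - 1*(-360) = 1724*163 + 360 = 281012 + 360 = 281372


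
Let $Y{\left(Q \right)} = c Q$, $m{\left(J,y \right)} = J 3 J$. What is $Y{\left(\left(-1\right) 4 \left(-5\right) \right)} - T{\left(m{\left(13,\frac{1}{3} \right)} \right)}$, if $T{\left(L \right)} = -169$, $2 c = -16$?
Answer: $9$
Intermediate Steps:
$c = -8$ ($c = \frac{1}{2} \left(-16\right) = -8$)
$m{\left(J,y \right)} = 3 J^{2}$ ($m{\left(J,y \right)} = 3 J J = 3 J^{2}$)
$Y{\left(Q \right)} = - 8 Q$
$Y{\left(\left(-1\right) 4 \left(-5\right) \right)} - T{\left(m{\left(13,\frac{1}{3} \right)} \right)} = - 8 \left(-1\right) 4 \left(-5\right) - -169 = - 8 \left(\left(-4\right) \left(-5\right)\right) + 169 = \left(-8\right) 20 + 169 = -160 + 169 = 9$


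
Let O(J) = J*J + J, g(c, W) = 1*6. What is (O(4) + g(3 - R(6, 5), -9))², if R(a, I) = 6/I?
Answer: 676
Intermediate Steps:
g(c, W) = 6
O(J) = J + J² (O(J) = J² + J = J + J²)
(O(4) + g(3 - R(6, 5), -9))² = (4*(1 + 4) + 6)² = (4*5 + 6)² = (20 + 6)² = 26² = 676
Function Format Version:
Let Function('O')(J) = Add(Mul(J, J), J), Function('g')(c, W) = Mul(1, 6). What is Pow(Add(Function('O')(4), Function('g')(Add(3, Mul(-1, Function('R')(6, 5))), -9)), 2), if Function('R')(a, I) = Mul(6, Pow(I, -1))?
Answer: 676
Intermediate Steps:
Function('g')(c, W) = 6
Function('O')(J) = Add(J, Pow(J, 2)) (Function('O')(J) = Add(Pow(J, 2), J) = Add(J, Pow(J, 2)))
Pow(Add(Function('O')(4), Function('g')(Add(3, Mul(-1, Function('R')(6, 5))), -9)), 2) = Pow(Add(Mul(4, Add(1, 4)), 6), 2) = Pow(Add(Mul(4, 5), 6), 2) = Pow(Add(20, 6), 2) = Pow(26, 2) = 676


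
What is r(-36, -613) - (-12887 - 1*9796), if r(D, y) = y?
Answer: 22070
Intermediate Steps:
r(-36, -613) - (-12887 - 1*9796) = -613 - (-12887 - 1*9796) = -613 - (-12887 - 9796) = -613 - 1*(-22683) = -613 + 22683 = 22070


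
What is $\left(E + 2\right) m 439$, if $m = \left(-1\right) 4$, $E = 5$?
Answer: $-12292$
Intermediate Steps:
$m = -4$
$\left(E + 2\right) m 439 = \left(5 + 2\right) \left(-4\right) 439 = 7 \left(-4\right) 439 = \left(-28\right) 439 = -12292$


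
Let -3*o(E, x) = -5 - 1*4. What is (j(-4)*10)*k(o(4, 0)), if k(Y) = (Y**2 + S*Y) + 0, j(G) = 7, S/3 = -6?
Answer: -3150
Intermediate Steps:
S = -18 (S = 3*(-6) = -18)
o(E, x) = 3 (o(E, x) = -(-5 - 1*4)/3 = -(-5 - 4)/3 = -1/3*(-9) = 3)
k(Y) = Y**2 - 18*Y (k(Y) = (Y**2 - 18*Y) + 0 = Y**2 - 18*Y)
(j(-4)*10)*k(o(4, 0)) = (7*10)*(3*(-18 + 3)) = 70*(3*(-15)) = 70*(-45) = -3150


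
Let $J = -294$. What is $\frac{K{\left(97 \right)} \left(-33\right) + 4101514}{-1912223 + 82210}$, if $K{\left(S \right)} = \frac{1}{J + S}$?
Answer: $- \frac{807998291}{360512561} \approx -2.2412$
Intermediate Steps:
$K{\left(S \right)} = \frac{1}{-294 + S}$
$\frac{K{\left(97 \right)} \left(-33\right) + 4101514}{-1912223 + 82210} = \frac{\frac{1}{-294 + 97} \left(-33\right) + 4101514}{-1912223 + 82210} = \frac{\frac{1}{-197} \left(-33\right) + 4101514}{-1830013} = \left(\left(- \frac{1}{197}\right) \left(-33\right) + 4101514\right) \left(- \frac{1}{1830013}\right) = \left(\frac{33}{197} + 4101514\right) \left(- \frac{1}{1830013}\right) = \frac{807998291}{197} \left(- \frac{1}{1830013}\right) = - \frac{807998291}{360512561}$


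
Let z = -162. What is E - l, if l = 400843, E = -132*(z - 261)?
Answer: -345007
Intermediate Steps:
E = 55836 (E = -132*(-162 - 261) = -132*(-423) = 55836)
E - l = 55836 - 1*400843 = 55836 - 400843 = -345007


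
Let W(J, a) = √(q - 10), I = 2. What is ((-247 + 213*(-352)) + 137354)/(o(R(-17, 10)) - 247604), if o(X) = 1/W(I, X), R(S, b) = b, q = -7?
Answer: -261526030108/1042231593873 + 62131*I*√17/1042231593873 ≈ -0.25093 + 2.4579e-7*I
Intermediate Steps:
W(J, a) = I*√17 (W(J, a) = √(-7 - 10) = √(-17) = I*√17)
o(X) = -I*√17/17 (o(X) = 1/(I*√17) = -I*√17/17)
((-247 + 213*(-352)) + 137354)/(o(R(-17, 10)) - 247604) = ((-247 + 213*(-352)) + 137354)/(-I*√17/17 - 247604) = ((-247 - 74976) + 137354)/(-247604 - I*√17/17) = (-75223 + 137354)/(-247604 - I*√17/17) = 62131/(-247604 - I*√17/17)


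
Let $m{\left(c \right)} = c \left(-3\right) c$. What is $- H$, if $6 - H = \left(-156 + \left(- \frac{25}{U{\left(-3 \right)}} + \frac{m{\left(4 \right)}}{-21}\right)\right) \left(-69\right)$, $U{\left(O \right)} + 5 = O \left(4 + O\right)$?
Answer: $\frac{581541}{56} \approx 10385.0$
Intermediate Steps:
$U{\left(O \right)} = -5 + O \left(4 + O\right)$
$m{\left(c \right)} = - 3 c^{2}$ ($m{\left(c \right)} = - 3 c c = - 3 c^{2}$)
$H = - \frac{581541}{56}$ ($H = 6 - \left(-156 - \left(\frac{25}{-5 + \left(-3\right)^{2} + 4 \left(-3\right)} - \frac{\left(-3\right) 4^{2}}{-21}\right)\right) \left(-69\right) = 6 - \left(-156 - \left(\frac{25}{-5 + 9 - 12} - \left(-3\right) 16 \left(- \frac{1}{21}\right)\right)\right) \left(-69\right) = 6 - \left(-156 - \left(- \frac{16}{7} + \frac{25}{-8}\right)\right) \left(-69\right) = 6 - \left(-156 + \left(\left(-25\right) \left(- \frac{1}{8}\right) + \frac{16}{7}\right)\right) \left(-69\right) = 6 - \left(-156 + \left(\frac{25}{8} + \frac{16}{7}\right)\right) \left(-69\right) = 6 - \left(-156 + \frac{303}{56}\right) \left(-69\right) = 6 - \left(- \frac{8433}{56}\right) \left(-69\right) = 6 - \frac{581877}{56} = - \frac{581541}{56} \approx -10385.0$)
$- H = \left(-1\right) \left(- \frac{581541}{56}\right) = \frac{581541}{56}$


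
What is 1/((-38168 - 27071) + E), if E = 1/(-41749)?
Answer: -41749/2723663012 ≈ -1.5328e-5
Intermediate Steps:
E = -1/41749 ≈ -2.3953e-5
1/((-38168 - 27071) + E) = 1/((-38168 - 27071) - 1/41749) = 1/(-65239 - 1/41749) = 1/(-2723663012/41749) = -41749/2723663012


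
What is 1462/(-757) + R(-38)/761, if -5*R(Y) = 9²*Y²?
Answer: -94104658/2880385 ≈ -32.671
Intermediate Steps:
R(Y) = -81*Y²/5 (R(Y) = -9²*Y²/5 = -81*Y²/5)
1462/(-757) + R(-38)/761 = 1462/(-757) - 81/5*(-38)²/761 = 1462*(-1/757) - 81/5*1444*(1/761) = -1462/757 - 116964/5*1/761 = -1462/757 - 116964/3805 = -94104658/2880385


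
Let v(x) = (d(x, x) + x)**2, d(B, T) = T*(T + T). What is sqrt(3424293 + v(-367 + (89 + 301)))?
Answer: sqrt(4592854) ≈ 2143.1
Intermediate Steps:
d(B, T) = 2*T**2 (d(B, T) = T*(2*T) = 2*T**2)
v(x) = (x + 2*x**2)**2 (v(x) = (2*x**2 + x)**2 = (x + 2*x**2)**2)
sqrt(3424293 + v(-367 + (89 + 301))) = sqrt(3424293 + (-367 + (89 + 301))**2*(1 + 2*(-367 + (89 + 301)))**2) = sqrt(3424293 + (-367 + 390)**2*(1 + 2*(-367 + 390))**2) = sqrt(3424293 + 23**2*(1 + 2*23)**2) = sqrt(3424293 + 529*(1 + 46)**2) = sqrt(3424293 + 529*47**2) = sqrt(3424293 + 529*2209) = sqrt(3424293 + 1168561) = sqrt(4592854)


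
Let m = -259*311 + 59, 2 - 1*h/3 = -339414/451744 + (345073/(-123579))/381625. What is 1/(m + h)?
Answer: -3550770773586000/285772231339379456719 ≈ -1.2425e-5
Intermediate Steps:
h = 29308226557683281/3550770773586000 (h = 6 - 3*(-339414/451744 + (345073/(-123579))/381625) = 6 - 3*(-339414*1/451744 + (345073*(-1/123579))*(1/381625)) = 6 - 3*(-169707/225872 - 345073/123579*1/381625) = 6 - 3*(-169707/225872 - 345073/47160835875) = 6 - 3*(-8003601916167281/10652312320758000) = 6 + 8003601916167281/3550770773586000 = 29308226557683281/3550770773586000 ≈ 8.2540)
m = -80490 (m = -80549 + 59 = -80490)
1/(m + h) = 1/(-80490 + 29308226557683281/3550770773586000) = 1/(-285772231339379456719/3550770773586000) = -3550770773586000/285772231339379456719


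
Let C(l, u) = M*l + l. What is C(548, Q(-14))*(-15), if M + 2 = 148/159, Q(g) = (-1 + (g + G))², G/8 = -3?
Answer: 30140/53 ≈ 568.68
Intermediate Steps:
G = -24 (G = 8*(-3) = -24)
Q(g) = (-25 + g)² (Q(g) = (-1 + (g - 24))² = (-1 + (-24 + g))² = (-25 + g)²)
M = -170/159 (M = -2 + 148/159 = -170/159 ≈ -1.0692)
C(l, u) = -11*l/159 (C(l, u) = -170*l/159 + l = -11*l/159)
C(548, Q(-14))*(-15) = -11/159*548*(-15) = -6028/159*(-15) = 30140/53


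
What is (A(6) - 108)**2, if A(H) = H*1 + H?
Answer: 9216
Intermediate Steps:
A(H) = 2*H (A(H) = H + H = 2*H)
(A(6) - 108)**2 = (2*6 - 108)**2 = (12 - 108)**2 = (-96)**2 = 9216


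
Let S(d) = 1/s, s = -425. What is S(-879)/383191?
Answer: -1/162856175 ≈ -6.1404e-9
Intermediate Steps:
S(d) = -1/425 (S(d) = 1/(-425) = -1/425)
S(-879)/383191 = -1/425/383191 = -1/425*1/383191 = -1/162856175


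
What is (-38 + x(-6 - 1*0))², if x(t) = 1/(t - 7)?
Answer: 245025/169 ≈ 1449.9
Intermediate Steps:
x(t) = 1/(-7 + t)
(-38 + x(-6 - 1*0))² = (-38 + 1/(-7 + (-6 - 1*0)))² = (-38 + 1/(-7 + (-6 + 0)))² = (-38 + 1/(-7 - 6))² = (-38 + 1/(-13))² = (-38 - 1/13)² = (-495/13)² = 245025/169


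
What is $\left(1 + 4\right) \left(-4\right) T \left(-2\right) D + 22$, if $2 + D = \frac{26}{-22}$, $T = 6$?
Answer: $- \frac{8158}{11} \approx -741.64$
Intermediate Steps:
$D = - \frac{35}{11}$ ($D = -2 + \frac{26}{-22} = -2 + 26 \left(- \frac{1}{22}\right) = -2 - \frac{13}{11} = - \frac{35}{11} \approx -3.1818$)
$\left(1 + 4\right) \left(-4\right) T \left(-2\right) D + 22 = \left(1 + 4\right) \left(-4\right) 6 \left(-2\right) \left(- \frac{35}{11}\right) + 22 = 5 \left(-4\right) 6 \left(-2\right) \left(- \frac{35}{11}\right) + 22 = \left(-20\right) 6 \left(-2\right) \left(- \frac{35}{11}\right) + 22 = \left(-120\right) \left(-2\right) \left(- \frac{35}{11}\right) + 22 = 240 \left(- \frac{35}{11}\right) + 22 = - \frac{8400}{11} + 22 = - \frac{8158}{11}$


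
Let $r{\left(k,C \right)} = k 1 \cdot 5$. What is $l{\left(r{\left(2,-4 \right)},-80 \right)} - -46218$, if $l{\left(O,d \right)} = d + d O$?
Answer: $45338$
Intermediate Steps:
$r{\left(k,C \right)} = 5 k$ ($r{\left(k,C \right)} = k 5 = 5 k$)
$l{\left(O,d \right)} = d + O d$
$l{\left(r{\left(2,-4 \right)},-80 \right)} - -46218 = - 80 \left(1 + 5 \cdot 2\right) - -46218 = - 80 \left(1 + 10\right) + 46218 = \left(-80\right) 11 + 46218 = -880 + 46218 = 45338$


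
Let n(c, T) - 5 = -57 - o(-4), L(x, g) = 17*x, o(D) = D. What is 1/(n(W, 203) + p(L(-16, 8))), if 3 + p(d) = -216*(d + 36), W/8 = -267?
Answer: 1/50925 ≈ 1.9637e-5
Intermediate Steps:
W = -2136 (W = 8*(-267) = -2136)
p(d) = -7779 - 216*d (p(d) = -3 - 216*(d + 36) = -3 - 216*(36 + d) = -3 + (-7776 - 216*d) = -7779 - 216*d)
n(c, T) = -48 (n(c, T) = 5 + (-57 - 1*(-4)) = 5 + (-57 + 4) = 5 - 53 = -48)
1/(n(W, 203) + p(L(-16, 8))) = 1/(-48 + (-7779 - 3672*(-16))) = 1/(-48 + (-7779 - 216*(-272))) = 1/(-48 + (-7779 + 58752)) = 1/(-48 + 50973) = 1/50925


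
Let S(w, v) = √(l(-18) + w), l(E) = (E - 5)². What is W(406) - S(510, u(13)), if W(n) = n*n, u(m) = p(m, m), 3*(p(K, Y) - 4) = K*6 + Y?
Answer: 164836 - √1039 ≈ 1.6480e+5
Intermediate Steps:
p(K, Y) = 4 + 2*K + Y/3 (p(K, Y) = 4 + (K*6 + Y)/3 = 4 + (6*K + Y)/3 = 4 + (Y + 6*K)/3 = 4 + (2*K + Y/3) = 4 + 2*K + Y/3)
u(m) = 4 + 7*m/3 (u(m) = 4 + 2*m + m/3 = 4 + 7*m/3)
l(E) = (-5 + E)²
W(n) = n²
S(w, v) = √(529 + w) (S(w, v) = √((-5 - 18)² + w) = √((-23)² + w) = √(529 + w))
W(406) - S(510, u(13)) = 406² - √(529 + 510) = 164836 - √1039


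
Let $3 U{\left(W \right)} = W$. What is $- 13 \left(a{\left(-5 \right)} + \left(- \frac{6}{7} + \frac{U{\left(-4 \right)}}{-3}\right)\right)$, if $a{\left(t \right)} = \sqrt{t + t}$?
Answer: $\frac{338}{63} - 13 i \sqrt{10} \approx 5.3651 - 41.11 i$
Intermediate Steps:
$U{\left(W \right)} = \frac{W}{3}$
$a{\left(t \right)} = \sqrt{2} \sqrt{t}$ ($a{\left(t \right)} = \sqrt{2 t} = \sqrt{2} \sqrt{t}$)
$- 13 \left(a{\left(-5 \right)} + \left(- \frac{6}{7} + \frac{U{\left(-4 \right)}}{-3}\right)\right) = - 13 \left(\sqrt{2} \sqrt{-5} - \left(\frac{6}{7} - \frac{\frac{1}{3} \left(-4\right)}{-3}\right)\right) = - 13 \left(\sqrt{2} i \sqrt{5} - \frac{26}{63}\right) = - 13 \left(i \sqrt{10} + \left(- \frac{6}{7} + \frac{4}{9}\right)\right) = - 13 \left(i \sqrt{10} - \frac{26}{63}\right) = - 13 \left(- \frac{26}{63} + i \sqrt{10}\right) = \frac{338}{63} - 13 i \sqrt{10}$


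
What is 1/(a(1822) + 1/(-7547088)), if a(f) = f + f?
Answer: 7547088/27501588671 ≈ 0.00027442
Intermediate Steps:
a(f) = 2*f
1/(a(1822) + 1/(-7547088)) = 1/(2*1822 + 1/(-7547088)) = 1/(3644 - 1/7547088) = 1/(27501588671/7547088) = 7547088/27501588671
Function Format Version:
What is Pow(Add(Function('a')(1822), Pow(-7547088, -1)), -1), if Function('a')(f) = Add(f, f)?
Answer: Rational(7547088, 27501588671) ≈ 0.00027442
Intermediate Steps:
Function('a')(f) = Mul(2, f)
Pow(Add(Function('a')(1822), Pow(-7547088, -1)), -1) = Pow(Add(Mul(2, 1822), Pow(-7547088, -1)), -1) = Pow(Add(3644, Rational(-1, 7547088)), -1) = Pow(Rational(27501588671, 7547088), -1) = Rational(7547088, 27501588671)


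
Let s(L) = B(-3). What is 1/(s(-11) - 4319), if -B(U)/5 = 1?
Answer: -1/4324 ≈ -0.00023127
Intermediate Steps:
B(U) = -5 (B(U) = -5*1 = -5)
s(L) = -5
1/(s(-11) - 4319) = 1/(-5 - 4319) = 1/(-4324) = -1/4324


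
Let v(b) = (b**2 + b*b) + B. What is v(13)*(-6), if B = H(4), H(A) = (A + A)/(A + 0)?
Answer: -2040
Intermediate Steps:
H(A) = 2 (H(A) = (2*A)/A = 2)
B = 2
v(b) = 2 + 2*b**2 (v(b) = (b**2 + b*b) + 2 = (b**2 + b**2) + 2 = 2*b**2 + 2 = 2 + 2*b**2)
v(13)*(-6) = (2 + 2*13**2)*(-6) = (2 + 2*169)*(-6) = (2 + 338)*(-6) = 340*(-6) = -2040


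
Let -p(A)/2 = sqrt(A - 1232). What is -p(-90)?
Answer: 2*I*sqrt(1322) ≈ 72.719*I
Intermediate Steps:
p(A) = -2*sqrt(-1232 + A) (p(A) = -2*sqrt(A - 1232) = -2*sqrt(-1232 + A))
-p(-90) = -(-2)*sqrt(-1232 - 90) = -(-2)*sqrt(-1322) = -(-2)*I*sqrt(1322) = 2*I*sqrt(1322)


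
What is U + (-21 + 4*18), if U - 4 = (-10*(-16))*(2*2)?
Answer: 695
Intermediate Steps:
U = 644 (U = 4 + (-10*(-16))*(2*2) = 4 + 160*4 = 4 + 640 = 644)
U + (-21 + 4*18) = 644 + (-21 + 4*18) = 644 + (-21 + 72) = 644 + 51 = 695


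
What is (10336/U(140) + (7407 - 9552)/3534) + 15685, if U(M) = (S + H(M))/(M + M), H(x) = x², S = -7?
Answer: 52201958105/3297222 ≈ 15832.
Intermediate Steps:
U(M) = (-7 + M²)/(2*M) (U(M) = (-7 + M²)/(M + M) = (-7 + M²)/((2*M)) = (-7 + M²)*(1/(2*M)) = (-7 + M²)/(2*M))
(10336/U(140) + (7407 - 9552)/3534) + 15685 = (10336/(((½)*(-7 + 140²)/140)) + (7407 - 9552)/3534) + 15685 = (10336/(((½)*(1/140)*(-7 + 19600))) - 2145*1/3534) + 15685 = (10336/(((½)*(1/140)*19593)) - 715/1178) + 15685 = (10336/(2799/40) - 715/1178) + 15685 = (10336*(40/2799) - 715/1178) + 15685 = (413440/2799 - 715/1178) + 15685 = 485031035/3297222 + 15685 = 52201958105/3297222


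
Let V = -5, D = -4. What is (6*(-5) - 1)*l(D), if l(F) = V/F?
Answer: -155/4 ≈ -38.750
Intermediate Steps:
l(F) = -5/F
(6*(-5) - 1)*l(D) = (6*(-5) - 1)*(-5/(-4)) = (-30 - 1)*(-5*(-¼)) = -31*5/4 = -155/4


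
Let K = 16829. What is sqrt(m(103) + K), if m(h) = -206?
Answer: 3*sqrt(1847) ≈ 128.93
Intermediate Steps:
sqrt(m(103) + K) = sqrt(-206 + 16829) = sqrt(16623) = 3*sqrt(1847)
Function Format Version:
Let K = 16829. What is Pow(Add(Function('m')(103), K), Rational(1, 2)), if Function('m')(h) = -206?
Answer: Mul(3, Pow(1847, Rational(1, 2))) ≈ 128.93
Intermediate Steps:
Pow(Add(Function('m')(103), K), Rational(1, 2)) = Pow(Add(-206, 16829), Rational(1, 2)) = Pow(16623, Rational(1, 2)) = Mul(3, Pow(1847, Rational(1, 2)))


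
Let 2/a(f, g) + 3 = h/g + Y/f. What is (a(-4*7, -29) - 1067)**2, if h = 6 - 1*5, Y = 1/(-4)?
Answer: 110080070529025/96569929 ≈ 1.1399e+6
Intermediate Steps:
Y = -1/4 ≈ -0.25000
h = 1 (h = 6 - 5 = 1)
a(f, g) = 2/(-3 + 1/g - 1/(4*f)) (a(f, g) = 2/(-3 + (1/g - 1/(4*f))) = 2/(-3 + 1/g - 1/(4*f)))
(a(-4*7, -29) - 1067)**2 = (-8*(-4*7)*(-29)/(-29 - (-16)*7 + 12*(-4*7)*(-29)) - 1067)**2 = (-8*(-28)*(-29)/(-29 - 4*(-28) + 12*(-28)*(-29)) - 1067)**2 = (-8*(-28)*(-29)/(-29 + 112 + 9744) - 1067)**2 = (-8*(-28)*(-29)/9827 - 1067)**2 = (-8*(-28)*(-29)*1/9827 - 1067)**2 = (-6496/9827 - 1067)**2 = (-10491905/9827)**2 = 110080070529025/96569929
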